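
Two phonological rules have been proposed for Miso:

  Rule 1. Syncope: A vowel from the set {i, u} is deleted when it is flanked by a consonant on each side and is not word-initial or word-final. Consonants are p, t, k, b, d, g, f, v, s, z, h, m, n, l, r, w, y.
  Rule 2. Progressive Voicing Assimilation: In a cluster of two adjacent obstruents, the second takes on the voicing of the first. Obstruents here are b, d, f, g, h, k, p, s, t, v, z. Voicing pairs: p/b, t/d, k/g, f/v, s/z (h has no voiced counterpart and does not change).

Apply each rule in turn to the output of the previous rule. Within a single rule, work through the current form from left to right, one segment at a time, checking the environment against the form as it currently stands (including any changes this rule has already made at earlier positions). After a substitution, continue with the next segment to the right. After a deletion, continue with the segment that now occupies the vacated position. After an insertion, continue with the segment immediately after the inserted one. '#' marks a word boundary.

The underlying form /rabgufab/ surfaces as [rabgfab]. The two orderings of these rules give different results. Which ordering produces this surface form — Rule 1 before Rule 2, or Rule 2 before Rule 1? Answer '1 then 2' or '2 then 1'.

2 then 1

Order 1 then 2:
  1 Syncope: [rabgufab] → [rabgfab]
  2 Progressive Voicing Assimilation: [rabgfab] → [rabgvab]
  result: [rabgvab]
Order 2 then 1:
  2 Progressive Voicing Assimilation: no change — [rabgufab]
  1 Syncope: [rabgufab] → [rabgfab]
  result: [rabgfab]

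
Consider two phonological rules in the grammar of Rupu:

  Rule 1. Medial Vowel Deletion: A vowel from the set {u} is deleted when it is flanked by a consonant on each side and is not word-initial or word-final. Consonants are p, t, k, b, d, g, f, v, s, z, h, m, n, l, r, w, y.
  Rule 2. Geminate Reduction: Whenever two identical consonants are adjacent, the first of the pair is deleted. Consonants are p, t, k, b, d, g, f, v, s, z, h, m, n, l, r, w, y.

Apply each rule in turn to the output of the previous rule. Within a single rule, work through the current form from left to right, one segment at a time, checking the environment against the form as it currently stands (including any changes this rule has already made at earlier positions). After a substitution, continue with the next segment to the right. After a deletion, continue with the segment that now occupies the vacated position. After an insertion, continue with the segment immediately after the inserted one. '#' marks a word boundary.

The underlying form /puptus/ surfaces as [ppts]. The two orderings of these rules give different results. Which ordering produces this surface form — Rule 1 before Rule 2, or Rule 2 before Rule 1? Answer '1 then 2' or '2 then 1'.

Order 1 then 2:
  1 Medial Vowel Deletion: [puptus] → [ppts]
  2 Geminate Reduction: [ppts] → [pts]
  result: [pts]
Order 2 then 1:
  2 Geminate Reduction: no change — [puptus]
  1 Medial Vowel Deletion: [puptus] → [ppts]
  result: [ppts]

2 then 1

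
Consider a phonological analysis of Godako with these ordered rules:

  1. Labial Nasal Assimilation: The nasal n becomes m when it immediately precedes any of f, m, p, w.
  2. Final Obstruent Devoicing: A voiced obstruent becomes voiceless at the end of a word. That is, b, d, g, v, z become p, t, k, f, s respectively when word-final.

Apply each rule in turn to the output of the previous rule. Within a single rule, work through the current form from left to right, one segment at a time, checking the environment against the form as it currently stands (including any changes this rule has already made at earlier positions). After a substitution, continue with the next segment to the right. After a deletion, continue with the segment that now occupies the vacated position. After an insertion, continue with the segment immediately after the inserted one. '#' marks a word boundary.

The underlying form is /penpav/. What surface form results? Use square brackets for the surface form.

1 Labial Nasal Assimilation: [penpav] → [pempav]
2 Final Obstruent Devoicing: [pempav] → [pempaf]

[pempaf]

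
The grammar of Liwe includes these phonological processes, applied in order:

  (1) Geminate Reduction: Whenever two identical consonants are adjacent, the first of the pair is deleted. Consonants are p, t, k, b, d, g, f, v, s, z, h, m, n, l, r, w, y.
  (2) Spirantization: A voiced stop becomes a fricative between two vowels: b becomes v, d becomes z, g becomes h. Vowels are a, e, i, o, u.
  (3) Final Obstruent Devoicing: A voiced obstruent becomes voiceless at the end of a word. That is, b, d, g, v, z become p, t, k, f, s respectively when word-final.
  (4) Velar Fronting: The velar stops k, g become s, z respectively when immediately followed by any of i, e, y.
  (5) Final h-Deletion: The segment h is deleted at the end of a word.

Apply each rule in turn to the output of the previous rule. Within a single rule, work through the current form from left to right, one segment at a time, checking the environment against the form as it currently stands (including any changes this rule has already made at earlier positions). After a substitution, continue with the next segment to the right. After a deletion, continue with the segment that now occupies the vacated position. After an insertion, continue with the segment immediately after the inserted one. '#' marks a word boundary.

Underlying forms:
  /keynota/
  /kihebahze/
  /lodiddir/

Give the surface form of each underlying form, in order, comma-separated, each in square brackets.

[seynota], [sihevahze], [lozizir]

/keynota/:
  (1) Geminate Reduction: no change — [keynota]
  (2) Spirantization: no change — [keynota]
  (3) Final Obstruent Devoicing: no change — [keynota]
  (4) Velar Fronting: [keynota] → [seynota]
  (5) Final h-Deletion: no change — [seynota]
/kihebahze/:
  (1) Geminate Reduction: no change — [kihebahze]
  (2) Spirantization: [kihebahze] → [kihevahze]
  (3) Final Obstruent Devoicing: no change — [kihevahze]
  (4) Velar Fronting: [kihevahze] → [sihevahze]
  (5) Final h-Deletion: no change — [sihevahze]
/lodiddir/:
  (1) Geminate Reduction: [lodiddir] → [lodidir]
  (2) Spirantization: [lodidir] → [lozizir]
  (3) Final Obstruent Devoicing: no change — [lozizir]
  (4) Velar Fronting: no change — [lozizir]
  (5) Final h-Deletion: no change — [lozizir]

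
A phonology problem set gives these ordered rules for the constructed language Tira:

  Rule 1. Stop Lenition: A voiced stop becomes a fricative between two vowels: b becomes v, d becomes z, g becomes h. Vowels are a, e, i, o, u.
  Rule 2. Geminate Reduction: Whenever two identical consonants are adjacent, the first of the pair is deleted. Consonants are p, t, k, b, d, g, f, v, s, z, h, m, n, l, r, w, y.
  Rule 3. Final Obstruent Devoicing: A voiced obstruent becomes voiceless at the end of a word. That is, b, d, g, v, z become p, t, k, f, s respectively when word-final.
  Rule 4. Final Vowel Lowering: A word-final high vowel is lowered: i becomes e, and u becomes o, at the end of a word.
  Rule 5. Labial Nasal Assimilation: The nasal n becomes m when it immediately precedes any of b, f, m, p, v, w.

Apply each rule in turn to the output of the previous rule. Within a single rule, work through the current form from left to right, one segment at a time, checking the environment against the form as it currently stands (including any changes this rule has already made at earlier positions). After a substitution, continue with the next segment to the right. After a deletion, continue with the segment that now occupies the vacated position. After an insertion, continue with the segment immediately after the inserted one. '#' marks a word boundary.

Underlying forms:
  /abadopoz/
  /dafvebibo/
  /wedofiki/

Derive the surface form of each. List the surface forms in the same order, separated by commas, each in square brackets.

/abadopoz/:
  Rule 1 Stop Lenition: [abadopoz] → [avazopoz]
  Rule 2 Geminate Reduction: no change — [avazopoz]
  Rule 3 Final Obstruent Devoicing: [avazopoz] → [avazopos]
  Rule 4 Final Vowel Lowering: no change — [avazopos]
  Rule 5 Labial Nasal Assimilation: no change — [avazopos]
/dafvebibo/:
  Rule 1 Stop Lenition: [dafvebibo] → [dafvevivo]
  Rule 2 Geminate Reduction: no change — [dafvevivo]
  Rule 3 Final Obstruent Devoicing: no change — [dafvevivo]
  Rule 4 Final Vowel Lowering: no change — [dafvevivo]
  Rule 5 Labial Nasal Assimilation: no change — [dafvevivo]
/wedofiki/:
  Rule 1 Stop Lenition: [wedofiki] → [wezofiki]
  Rule 2 Geminate Reduction: no change — [wezofiki]
  Rule 3 Final Obstruent Devoicing: no change — [wezofiki]
  Rule 4 Final Vowel Lowering: [wezofiki] → [wezofike]
  Rule 5 Labial Nasal Assimilation: no change — [wezofike]

[avazopos], [dafvevivo], [wezofike]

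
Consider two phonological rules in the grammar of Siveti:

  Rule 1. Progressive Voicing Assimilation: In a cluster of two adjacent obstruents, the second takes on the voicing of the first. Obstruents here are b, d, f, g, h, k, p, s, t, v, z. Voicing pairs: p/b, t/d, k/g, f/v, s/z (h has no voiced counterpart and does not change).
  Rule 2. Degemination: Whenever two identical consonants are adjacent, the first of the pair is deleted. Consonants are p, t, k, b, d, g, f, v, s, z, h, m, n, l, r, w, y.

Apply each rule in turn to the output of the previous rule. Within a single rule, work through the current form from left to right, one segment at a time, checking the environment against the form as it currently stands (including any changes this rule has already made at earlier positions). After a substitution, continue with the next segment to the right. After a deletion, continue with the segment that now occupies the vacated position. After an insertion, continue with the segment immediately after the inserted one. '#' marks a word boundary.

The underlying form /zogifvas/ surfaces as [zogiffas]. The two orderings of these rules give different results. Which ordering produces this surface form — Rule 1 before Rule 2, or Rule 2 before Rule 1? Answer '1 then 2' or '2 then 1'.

Order 1 then 2:
  1 Progressive Voicing Assimilation: [zogifvas] → [zogiffas]
  2 Degemination: [zogiffas] → [zogifas]
  result: [zogifas]
Order 2 then 1:
  2 Degemination: no change — [zogifvas]
  1 Progressive Voicing Assimilation: [zogifvas] → [zogiffas]
  result: [zogiffas]

2 then 1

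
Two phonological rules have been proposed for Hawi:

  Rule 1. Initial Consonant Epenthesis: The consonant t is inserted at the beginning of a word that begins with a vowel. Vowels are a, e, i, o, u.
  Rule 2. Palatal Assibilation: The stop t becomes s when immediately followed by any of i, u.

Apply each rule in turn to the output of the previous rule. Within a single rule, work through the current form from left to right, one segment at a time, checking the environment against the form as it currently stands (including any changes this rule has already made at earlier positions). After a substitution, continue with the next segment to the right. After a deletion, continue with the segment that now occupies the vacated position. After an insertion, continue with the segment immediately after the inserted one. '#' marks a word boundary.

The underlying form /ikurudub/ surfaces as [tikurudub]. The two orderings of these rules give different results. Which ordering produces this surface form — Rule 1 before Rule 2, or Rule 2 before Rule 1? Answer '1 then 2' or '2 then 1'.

Order 1 then 2:
  1 Initial Consonant Epenthesis: [ikurudub] → [tikurudub]
  2 Palatal Assibilation: [tikurudub] → [sikurudub]
  result: [sikurudub]
Order 2 then 1:
  2 Palatal Assibilation: no change — [ikurudub]
  1 Initial Consonant Epenthesis: [ikurudub] → [tikurudub]
  result: [tikurudub]

2 then 1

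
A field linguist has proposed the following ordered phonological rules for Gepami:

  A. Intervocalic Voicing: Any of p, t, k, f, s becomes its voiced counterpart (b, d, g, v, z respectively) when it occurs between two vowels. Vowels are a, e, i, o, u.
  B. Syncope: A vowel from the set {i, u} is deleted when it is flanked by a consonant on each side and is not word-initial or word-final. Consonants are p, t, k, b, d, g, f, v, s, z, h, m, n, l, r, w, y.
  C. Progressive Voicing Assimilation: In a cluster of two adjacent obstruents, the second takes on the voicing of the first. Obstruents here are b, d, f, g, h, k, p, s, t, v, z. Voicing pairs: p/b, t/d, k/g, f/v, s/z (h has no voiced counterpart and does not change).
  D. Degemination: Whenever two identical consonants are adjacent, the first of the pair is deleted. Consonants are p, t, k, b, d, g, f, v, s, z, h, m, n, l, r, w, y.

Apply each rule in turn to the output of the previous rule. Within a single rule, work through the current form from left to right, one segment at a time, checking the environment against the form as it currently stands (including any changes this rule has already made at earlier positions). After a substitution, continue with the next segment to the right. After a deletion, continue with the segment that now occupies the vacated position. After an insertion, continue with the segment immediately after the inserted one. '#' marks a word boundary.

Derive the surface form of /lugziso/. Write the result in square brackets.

[lgzo]

A Intervocalic Voicing: [lugziso] → [lugzizo]
B Syncope: [lugzizo] → [lgzzo]
C Progressive Voicing Assimilation: no change — [lgzzo]
D Degemination: [lgzzo] → [lgzo]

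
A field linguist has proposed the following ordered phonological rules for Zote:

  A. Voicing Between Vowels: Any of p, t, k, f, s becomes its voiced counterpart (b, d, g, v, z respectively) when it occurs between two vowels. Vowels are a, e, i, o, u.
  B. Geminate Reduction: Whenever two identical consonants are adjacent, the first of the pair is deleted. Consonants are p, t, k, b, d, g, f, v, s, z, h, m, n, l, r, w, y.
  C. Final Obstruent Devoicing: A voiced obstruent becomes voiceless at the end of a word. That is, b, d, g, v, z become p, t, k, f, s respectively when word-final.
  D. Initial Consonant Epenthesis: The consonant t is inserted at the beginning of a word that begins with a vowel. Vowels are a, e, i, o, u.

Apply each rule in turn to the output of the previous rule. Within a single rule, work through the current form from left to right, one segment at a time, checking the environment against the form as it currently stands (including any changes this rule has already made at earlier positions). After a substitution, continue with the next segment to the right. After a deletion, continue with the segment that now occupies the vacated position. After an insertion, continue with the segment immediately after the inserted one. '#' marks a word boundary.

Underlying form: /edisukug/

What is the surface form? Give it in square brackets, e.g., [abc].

[tedizuguk]

A Voicing Between Vowels: [edisukug] → [edizugug]
B Geminate Reduction: no change — [edizugug]
C Final Obstruent Devoicing: [edizugug] → [edizuguk]
D Initial Consonant Epenthesis: [edizuguk] → [tedizuguk]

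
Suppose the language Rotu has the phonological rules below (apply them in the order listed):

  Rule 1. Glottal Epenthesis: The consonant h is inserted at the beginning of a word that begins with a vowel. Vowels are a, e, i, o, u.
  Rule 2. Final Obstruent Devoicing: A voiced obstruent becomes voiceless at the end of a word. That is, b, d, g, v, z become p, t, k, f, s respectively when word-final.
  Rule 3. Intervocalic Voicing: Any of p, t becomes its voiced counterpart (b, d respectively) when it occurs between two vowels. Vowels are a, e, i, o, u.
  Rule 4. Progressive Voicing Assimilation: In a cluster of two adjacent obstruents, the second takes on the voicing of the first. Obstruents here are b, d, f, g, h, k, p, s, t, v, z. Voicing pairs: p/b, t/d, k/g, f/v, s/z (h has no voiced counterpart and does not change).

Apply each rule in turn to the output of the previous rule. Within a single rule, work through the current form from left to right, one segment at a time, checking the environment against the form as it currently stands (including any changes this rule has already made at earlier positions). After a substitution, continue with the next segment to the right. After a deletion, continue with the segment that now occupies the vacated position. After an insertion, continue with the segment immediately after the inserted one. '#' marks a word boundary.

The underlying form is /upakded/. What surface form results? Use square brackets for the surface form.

Rule 1 Glottal Epenthesis: [upakded] → [hupakded]
Rule 2 Final Obstruent Devoicing: [hupakded] → [hupakdet]
Rule 3 Intervocalic Voicing: [hupakdet] → [hubakdet]
Rule 4 Progressive Voicing Assimilation: [hubakdet] → [hubaktet]

[hubaktet]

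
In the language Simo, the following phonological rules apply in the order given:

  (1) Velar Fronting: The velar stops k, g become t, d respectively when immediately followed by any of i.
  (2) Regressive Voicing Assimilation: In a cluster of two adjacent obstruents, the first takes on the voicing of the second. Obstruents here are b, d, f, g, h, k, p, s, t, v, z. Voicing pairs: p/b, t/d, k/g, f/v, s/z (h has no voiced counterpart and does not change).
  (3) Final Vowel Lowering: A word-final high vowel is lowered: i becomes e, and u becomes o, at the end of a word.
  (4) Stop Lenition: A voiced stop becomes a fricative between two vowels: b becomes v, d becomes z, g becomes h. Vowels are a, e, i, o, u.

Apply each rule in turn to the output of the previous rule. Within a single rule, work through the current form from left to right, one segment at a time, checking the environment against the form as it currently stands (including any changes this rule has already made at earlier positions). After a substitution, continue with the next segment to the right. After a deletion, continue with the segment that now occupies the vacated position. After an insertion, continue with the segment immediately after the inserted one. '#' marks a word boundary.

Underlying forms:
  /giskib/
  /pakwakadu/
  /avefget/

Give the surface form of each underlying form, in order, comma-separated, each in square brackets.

/giskib/:
  (1) Velar Fronting: [giskib] → [distib]
  (2) Regressive Voicing Assimilation: no change — [distib]
  (3) Final Vowel Lowering: no change — [distib]
  (4) Stop Lenition: no change — [distib]
/pakwakadu/:
  (1) Velar Fronting: no change — [pakwakadu]
  (2) Regressive Voicing Assimilation: no change — [pakwakadu]
  (3) Final Vowel Lowering: [pakwakadu] → [pakwakado]
  (4) Stop Lenition: [pakwakado] → [pakwakazo]
/avefget/:
  (1) Velar Fronting: no change — [avefget]
  (2) Regressive Voicing Assimilation: [avefget] → [avevget]
  (3) Final Vowel Lowering: no change — [avevget]
  (4) Stop Lenition: no change — [avevget]

[distib], [pakwakazo], [avevget]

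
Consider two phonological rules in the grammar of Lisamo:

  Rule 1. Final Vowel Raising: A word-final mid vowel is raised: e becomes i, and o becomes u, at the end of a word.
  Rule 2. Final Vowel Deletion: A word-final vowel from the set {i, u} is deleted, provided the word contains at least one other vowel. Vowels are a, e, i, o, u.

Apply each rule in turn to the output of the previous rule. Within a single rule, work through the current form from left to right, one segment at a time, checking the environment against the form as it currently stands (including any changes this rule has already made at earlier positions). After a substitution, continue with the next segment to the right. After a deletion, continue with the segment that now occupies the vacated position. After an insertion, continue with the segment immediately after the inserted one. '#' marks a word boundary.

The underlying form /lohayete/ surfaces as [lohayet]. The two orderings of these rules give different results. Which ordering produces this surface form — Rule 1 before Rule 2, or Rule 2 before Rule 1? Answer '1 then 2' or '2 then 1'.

1 then 2

Order 1 then 2:
  1 Final Vowel Raising: [lohayete] → [lohayeti]
  2 Final Vowel Deletion: [lohayeti] → [lohayet]
  result: [lohayet]
Order 2 then 1:
  2 Final Vowel Deletion: no change — [lohayete]
  1 Final Vowel Raising: [lohayete] → [lohayeti]
  result: [lohayeti]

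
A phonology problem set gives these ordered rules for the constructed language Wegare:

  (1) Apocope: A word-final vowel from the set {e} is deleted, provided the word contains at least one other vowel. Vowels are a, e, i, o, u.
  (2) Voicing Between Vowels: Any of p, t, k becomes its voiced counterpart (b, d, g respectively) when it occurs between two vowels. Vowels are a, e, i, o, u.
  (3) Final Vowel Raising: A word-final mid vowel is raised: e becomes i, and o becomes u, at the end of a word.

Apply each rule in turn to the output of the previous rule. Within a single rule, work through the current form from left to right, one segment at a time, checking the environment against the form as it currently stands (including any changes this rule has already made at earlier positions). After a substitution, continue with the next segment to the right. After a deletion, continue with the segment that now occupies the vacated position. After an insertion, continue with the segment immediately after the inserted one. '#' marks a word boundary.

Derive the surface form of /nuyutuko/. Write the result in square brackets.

[nuyudugu]

(1) Apocope: no change — [nuyutuko]
(2) Voicing Between Vowels: [nuyutuko] → [nuyudugo]
(3) Final Vowel Raising: [nuyudugo] → [nuyudugu]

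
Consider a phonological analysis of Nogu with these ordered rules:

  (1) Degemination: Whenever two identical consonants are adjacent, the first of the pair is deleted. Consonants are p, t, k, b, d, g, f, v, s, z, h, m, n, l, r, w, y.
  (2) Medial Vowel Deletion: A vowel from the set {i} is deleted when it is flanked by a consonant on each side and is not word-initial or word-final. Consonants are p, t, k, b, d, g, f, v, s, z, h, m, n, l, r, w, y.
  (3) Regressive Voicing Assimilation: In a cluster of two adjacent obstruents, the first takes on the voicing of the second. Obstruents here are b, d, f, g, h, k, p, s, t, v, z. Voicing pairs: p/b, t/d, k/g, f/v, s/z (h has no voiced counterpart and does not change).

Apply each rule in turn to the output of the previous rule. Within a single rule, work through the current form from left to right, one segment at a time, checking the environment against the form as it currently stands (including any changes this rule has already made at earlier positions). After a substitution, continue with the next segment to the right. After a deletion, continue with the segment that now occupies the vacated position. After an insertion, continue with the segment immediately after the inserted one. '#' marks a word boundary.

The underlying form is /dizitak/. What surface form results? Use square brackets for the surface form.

[dstak]

(1) Degemination: no change — [dizitak]
(2) Medial Vowel Deletion: [dizitak] → [dztak]
(3) Regressive Voicing Assimilation: [dztak] → [dstak]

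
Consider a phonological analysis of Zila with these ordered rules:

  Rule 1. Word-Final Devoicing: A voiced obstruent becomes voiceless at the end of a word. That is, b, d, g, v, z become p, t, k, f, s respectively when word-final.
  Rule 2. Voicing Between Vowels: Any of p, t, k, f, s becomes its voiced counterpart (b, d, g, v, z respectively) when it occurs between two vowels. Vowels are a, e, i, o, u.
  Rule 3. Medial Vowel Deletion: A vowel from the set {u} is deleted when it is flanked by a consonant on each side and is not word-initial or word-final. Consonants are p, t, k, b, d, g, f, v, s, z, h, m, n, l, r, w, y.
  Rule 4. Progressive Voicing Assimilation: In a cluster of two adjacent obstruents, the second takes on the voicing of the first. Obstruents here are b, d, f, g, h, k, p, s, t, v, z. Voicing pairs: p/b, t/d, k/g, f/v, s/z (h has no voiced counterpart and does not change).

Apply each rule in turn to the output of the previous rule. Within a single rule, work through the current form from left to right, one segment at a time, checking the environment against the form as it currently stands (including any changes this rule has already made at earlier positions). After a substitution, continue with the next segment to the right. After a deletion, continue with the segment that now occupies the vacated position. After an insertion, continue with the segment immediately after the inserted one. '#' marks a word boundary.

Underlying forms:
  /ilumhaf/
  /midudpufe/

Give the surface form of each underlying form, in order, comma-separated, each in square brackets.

[ilmhaf], [middbve]

/ilumhaf/:
  Rule 1 Word-Final Devoicing: no change — [ilumhaf]
  Rule 2 Voicing Between Vowels: no change — [ilumhaf]
  Rule 3 Medial Vowel Deletion: [ilumhaf] → [ilmhaf]
  Rule 4 Progressive Voicing Assimilation: no change — [ilmhaf]
/midudpufe/:
  Rule 1 Word-Final Devoicing: no change — [midudpufe]
  Rule 2 Voicing Between Vowels: [midudpufe] → [midudpuve]
  Rule 3 Medial Vowel Deletion: [midudpuve] → [middpve]
  Rule 4 Progressive Voicing Assimilation: [middpve] → [middbve]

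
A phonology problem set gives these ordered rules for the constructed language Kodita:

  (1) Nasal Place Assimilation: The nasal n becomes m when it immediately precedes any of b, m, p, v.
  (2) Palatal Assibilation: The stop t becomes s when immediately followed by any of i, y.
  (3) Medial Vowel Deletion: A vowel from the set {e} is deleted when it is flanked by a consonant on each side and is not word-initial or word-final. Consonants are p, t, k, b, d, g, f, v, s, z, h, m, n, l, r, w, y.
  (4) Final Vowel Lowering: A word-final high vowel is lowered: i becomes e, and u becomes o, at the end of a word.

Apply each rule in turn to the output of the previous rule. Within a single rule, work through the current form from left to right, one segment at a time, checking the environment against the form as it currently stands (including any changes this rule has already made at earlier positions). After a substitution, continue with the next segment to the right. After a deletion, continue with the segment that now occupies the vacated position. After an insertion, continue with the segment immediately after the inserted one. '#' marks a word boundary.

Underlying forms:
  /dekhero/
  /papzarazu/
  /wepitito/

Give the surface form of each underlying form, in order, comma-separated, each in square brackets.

[dkhro], [papzarazo], [wpisito]

/dekhero/:
  (1) Nasal Place Assimilation: no change — [dekhero]
  (2) Palatal Assibilation: no change — [dekhero]
  (3) Medial Vowel Deletion: [dekhero] → [dkhro]
  (4) Final Vowel Lowering: no change — [dkhro]
/papzarazu/:
  (1) Nasal Place Assimilation: no change — [papzarazu]
  (2) Palatal Assibilation: no change — [papzarazu]
  (3) Medial Vowel Deletion: no change — [papzarazu]
  (4) Final Vowel Lowering: [papzarazu] → [papzarazo]
/wepitito/:
  (1) Nasal Place Assimilation: no change — [wepitito]
  (2) Palatal Assibilation: [wepitito] → [wepisito]
  (3) Medial Vowel Deletion: [wepisito] → [wpisito]
  (4) Final Vowel Lowering: no change — [wpisito]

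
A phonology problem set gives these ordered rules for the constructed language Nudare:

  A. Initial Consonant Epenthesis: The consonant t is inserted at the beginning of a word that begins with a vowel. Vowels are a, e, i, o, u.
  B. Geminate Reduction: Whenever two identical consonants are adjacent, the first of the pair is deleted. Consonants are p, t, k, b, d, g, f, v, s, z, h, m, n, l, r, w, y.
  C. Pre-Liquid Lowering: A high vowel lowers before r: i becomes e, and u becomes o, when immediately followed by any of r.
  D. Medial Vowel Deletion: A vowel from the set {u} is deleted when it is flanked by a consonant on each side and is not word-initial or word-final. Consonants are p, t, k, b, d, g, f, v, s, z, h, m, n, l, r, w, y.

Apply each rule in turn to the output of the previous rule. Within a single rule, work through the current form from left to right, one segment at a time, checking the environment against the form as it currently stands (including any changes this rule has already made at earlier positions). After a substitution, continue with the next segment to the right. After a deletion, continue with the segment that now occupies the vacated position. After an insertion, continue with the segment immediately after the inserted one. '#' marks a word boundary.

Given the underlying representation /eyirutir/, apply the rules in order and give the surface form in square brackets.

[teyerter]

A Initial Consonant Epenthesis: [eyirutir] → [teyirutir]
B Geminate Reduction: no change — [teyirutir]
C Pre-Liquid Lowering: [teyirutir] → [teyeruter]
D Medial Vowel Deletion: [teyeruter] → [teyerter]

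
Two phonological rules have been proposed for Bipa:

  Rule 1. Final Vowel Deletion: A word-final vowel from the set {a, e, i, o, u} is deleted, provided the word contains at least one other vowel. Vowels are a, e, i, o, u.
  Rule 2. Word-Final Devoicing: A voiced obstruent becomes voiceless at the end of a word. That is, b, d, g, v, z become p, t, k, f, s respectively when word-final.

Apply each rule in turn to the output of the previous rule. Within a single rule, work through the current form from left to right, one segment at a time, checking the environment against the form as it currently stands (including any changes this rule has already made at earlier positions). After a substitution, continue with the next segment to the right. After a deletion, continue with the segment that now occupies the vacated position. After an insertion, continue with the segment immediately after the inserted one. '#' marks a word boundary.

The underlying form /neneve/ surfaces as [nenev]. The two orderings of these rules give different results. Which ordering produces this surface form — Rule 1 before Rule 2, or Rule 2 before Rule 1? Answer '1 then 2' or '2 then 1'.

Order 1 then 2:
  1 Final Vowel Deletion: [neneve] → [nenev]
  2 Word-Final Devoicing: [nenev] → [nenef]
  result: [nenef]
Order 2 then 1:
  2 Word-Final Devoicing: no change — [neneve]
  1 Final Vowel Deletion: [neneve] → [nenev]
  result: [nenev]

2 then 1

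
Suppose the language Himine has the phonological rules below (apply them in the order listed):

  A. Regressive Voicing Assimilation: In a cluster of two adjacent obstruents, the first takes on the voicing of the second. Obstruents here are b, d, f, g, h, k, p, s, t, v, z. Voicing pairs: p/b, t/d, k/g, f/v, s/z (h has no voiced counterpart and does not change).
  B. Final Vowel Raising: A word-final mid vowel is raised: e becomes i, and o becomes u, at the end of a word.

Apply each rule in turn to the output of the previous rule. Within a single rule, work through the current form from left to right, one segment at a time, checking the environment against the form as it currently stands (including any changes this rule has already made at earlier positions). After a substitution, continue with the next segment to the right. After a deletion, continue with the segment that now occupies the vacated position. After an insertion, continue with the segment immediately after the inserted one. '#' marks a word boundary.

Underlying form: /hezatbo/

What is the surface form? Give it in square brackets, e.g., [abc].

A Regressive Voicing Assimilation: [hezatbo] → [hezadbo]
B Final Vowel Raising: [hezadbo] → [hezadbu]

[hezadbu]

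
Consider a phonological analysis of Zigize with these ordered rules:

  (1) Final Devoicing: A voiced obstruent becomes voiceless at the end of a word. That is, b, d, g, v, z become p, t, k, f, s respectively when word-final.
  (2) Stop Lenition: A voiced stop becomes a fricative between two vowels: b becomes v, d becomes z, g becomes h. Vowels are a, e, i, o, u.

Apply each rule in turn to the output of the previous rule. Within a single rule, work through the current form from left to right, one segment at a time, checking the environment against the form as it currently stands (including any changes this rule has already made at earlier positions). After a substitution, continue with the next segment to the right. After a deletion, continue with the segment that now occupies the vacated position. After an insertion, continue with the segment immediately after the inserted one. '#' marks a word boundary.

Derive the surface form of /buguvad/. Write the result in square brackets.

[buhuvat]

(1) Final Devoicing: [buguvad] → [buguvat]
(2) Stop Lenition: [buguvat] → [buhuvat]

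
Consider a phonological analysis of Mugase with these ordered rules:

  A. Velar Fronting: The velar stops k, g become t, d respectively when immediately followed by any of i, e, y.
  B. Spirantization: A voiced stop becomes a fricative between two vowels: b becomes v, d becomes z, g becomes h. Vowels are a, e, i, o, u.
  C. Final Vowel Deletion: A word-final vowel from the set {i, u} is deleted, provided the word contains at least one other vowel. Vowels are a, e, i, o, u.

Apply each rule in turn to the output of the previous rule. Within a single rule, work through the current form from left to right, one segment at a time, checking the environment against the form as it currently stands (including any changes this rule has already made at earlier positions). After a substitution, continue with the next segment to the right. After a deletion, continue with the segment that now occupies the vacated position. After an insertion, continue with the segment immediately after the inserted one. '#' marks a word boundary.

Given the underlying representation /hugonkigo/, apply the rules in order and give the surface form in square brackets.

[huhontiho]

A Velar Fronting: [hugonkigo] → [hugontigo]
B Spirantization: [hugontigo] → [huhontiho]
C Final Vowel Deletion: no change — [huhontiho]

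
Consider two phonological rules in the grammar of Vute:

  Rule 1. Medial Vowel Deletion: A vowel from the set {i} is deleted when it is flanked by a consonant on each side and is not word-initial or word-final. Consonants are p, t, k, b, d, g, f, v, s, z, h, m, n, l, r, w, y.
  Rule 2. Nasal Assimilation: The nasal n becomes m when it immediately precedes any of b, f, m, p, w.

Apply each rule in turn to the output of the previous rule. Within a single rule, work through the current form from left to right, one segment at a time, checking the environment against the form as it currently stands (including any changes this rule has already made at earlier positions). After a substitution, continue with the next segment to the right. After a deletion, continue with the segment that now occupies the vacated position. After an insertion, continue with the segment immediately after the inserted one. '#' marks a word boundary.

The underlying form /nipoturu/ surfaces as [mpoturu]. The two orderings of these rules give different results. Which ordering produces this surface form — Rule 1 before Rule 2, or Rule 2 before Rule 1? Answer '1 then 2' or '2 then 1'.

1 then 2

Order 1 then 2:
  1 Medial Vowel Deletion: [nipoturu] → [npoturu]
  2 Nasal Assimilation: [npoturu] → [mpoturu]
  result: [mpoturu]
Order 2 then 1:
  2 Nasal Assimilation: no change — [nipoturu]
  1 Medial Vowel Deletion: [nipoturu] → [npoturu]
  result: [npoturu]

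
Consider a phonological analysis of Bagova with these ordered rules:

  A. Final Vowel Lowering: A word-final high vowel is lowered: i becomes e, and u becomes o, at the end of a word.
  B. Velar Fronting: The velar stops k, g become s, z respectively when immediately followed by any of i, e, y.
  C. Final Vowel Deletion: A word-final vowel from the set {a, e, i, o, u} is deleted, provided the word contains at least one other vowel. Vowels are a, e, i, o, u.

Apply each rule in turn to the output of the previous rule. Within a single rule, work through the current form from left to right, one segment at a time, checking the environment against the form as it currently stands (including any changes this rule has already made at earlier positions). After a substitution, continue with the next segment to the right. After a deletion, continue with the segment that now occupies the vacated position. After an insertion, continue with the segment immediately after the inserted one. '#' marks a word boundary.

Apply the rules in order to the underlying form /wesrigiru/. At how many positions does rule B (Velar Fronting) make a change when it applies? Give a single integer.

A Final Vowel Lowering: [wesrigiru] → [wesrigiro]
B Velar Fronting: [wesrigiro] → [wesriziro]
C Final Vowel Deletion: [wesriziro] → [wesrizir]
Rule B changed 1 position(s).

1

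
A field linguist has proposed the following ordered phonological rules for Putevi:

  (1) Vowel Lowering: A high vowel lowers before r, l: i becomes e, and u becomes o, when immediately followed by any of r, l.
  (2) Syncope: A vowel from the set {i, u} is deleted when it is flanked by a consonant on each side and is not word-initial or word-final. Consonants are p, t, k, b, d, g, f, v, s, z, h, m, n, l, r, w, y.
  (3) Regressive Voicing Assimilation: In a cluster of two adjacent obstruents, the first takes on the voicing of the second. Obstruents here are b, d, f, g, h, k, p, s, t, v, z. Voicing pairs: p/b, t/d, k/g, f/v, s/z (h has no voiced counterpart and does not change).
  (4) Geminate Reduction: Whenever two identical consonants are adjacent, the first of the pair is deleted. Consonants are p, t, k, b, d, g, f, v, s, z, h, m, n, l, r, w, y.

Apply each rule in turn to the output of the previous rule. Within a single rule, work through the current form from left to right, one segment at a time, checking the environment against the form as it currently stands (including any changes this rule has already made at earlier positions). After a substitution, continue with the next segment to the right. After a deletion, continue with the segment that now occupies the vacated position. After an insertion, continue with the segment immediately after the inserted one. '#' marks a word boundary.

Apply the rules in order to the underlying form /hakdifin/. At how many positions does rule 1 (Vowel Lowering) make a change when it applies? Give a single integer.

0

(1) Vowel Lowering: no change — [hakdifin]
(2) Syncope: [hakdifin] → [hakdfn]
(3) Regressive Voicing Assimilation: [hakdfn] → [hagtfn]
(4) Geminate Reduction: no change — [hagtfn]
Rule 1 changed 0 position(s).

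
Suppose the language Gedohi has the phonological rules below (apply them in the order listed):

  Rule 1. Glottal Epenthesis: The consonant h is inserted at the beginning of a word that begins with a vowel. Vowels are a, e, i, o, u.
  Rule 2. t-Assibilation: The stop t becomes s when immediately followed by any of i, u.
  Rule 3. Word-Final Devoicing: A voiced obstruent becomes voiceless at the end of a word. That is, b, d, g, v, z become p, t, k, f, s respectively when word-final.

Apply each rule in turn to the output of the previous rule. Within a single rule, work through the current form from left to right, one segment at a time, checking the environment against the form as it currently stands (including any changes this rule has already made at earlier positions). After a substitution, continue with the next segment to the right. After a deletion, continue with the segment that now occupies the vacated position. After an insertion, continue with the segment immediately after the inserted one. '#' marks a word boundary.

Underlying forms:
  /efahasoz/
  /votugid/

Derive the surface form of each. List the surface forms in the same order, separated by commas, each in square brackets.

/efahasoz/:
  Rule 1 Glottal Epenthesis: [efahasoz] → [hefahasoz]
  Rule 2 t-Assibilation: no change — [hefahasoz]
  Rule 3 Word-Final Devoicing: [hefahasoz] → [hefahasos]
/votugid/:
  Rule 1 Glottal Epenthesis: no change — [votugid]
  Rule 2 t-Assibilation: [votugid] → [vosugid]
  Rule 3 Word-Final Devoicing: [vosugid] → [vosugit]

[hefahasos], [vosugit]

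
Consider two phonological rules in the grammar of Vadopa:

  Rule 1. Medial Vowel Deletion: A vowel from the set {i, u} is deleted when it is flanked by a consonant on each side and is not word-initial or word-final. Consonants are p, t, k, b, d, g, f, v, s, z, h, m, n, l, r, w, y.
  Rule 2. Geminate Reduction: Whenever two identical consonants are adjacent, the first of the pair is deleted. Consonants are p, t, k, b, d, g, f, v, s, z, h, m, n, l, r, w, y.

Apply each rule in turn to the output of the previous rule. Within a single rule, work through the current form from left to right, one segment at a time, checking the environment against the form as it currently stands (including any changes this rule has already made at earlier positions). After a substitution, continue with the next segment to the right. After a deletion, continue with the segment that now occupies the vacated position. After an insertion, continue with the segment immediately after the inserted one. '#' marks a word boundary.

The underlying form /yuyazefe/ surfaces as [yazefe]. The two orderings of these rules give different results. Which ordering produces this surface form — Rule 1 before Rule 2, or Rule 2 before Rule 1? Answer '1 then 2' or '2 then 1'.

Order 1 then 2:
  1 Medial Vowel Deletion: [yuyazefe] → [yyazefe]
  2 Geminate Reduction: [yyazefe] → [yazefe]
  result: [yazefe]
Order 2 then 1:
  2 Geminate Reduction: no change — [yuyazefe]
  1 Medial Vowel Deletion: [yuyazefe] → [yyazefe]
  result: [yyazefe]

1 then 2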